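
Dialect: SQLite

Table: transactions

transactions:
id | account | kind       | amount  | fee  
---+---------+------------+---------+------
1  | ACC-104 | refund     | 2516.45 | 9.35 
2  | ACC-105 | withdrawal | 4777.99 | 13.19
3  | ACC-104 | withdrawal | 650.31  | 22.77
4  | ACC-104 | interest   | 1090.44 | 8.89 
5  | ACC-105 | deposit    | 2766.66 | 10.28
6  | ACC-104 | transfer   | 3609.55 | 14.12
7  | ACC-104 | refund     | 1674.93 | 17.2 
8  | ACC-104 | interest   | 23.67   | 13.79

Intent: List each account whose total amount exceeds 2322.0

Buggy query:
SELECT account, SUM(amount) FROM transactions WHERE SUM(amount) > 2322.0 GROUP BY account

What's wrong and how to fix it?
Bug: SUM(amount) is an aggregate, but WHERE filters rows before aggregation

Fix: Use HAVING (which filters groups after aggregation) instead of WHERE

Corrected query:
SELECT account, SUM(amount) FROM transactions GROUP BY account HAVING SUM(amount) > 2322.0

Result:
account | SUM(amount)
--------+------------
ACC-104 | 9565.35    
ACC-105 | 7544.65    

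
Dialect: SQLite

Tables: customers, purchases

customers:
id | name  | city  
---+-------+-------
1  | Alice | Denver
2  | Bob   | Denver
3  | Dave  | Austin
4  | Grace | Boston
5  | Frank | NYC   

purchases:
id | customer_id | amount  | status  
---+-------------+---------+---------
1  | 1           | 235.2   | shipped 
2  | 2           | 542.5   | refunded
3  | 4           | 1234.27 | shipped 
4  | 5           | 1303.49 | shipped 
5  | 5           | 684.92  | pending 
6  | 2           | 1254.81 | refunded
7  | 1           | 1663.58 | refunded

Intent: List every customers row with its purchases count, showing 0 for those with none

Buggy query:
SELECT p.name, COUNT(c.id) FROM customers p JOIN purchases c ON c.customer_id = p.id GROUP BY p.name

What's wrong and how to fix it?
Bug: INNER JOIN drops customers rows that have no matching purchases rows

Fix: Use LEFT JOIN so parents without children still appear (COUNT(c.id) gives 0)

Corrected query:
SELECT p.name, COUNT(c.id) FROM customers p LEFT JOIN purchases c ON c.customer_id = p.id GROUP BY p.name

Result:
name  | COUNT(c.id)
------+------------
Alice | 2          
Bob   | 2          
Dave  | 0          
Frank | 2          
Grace | 1          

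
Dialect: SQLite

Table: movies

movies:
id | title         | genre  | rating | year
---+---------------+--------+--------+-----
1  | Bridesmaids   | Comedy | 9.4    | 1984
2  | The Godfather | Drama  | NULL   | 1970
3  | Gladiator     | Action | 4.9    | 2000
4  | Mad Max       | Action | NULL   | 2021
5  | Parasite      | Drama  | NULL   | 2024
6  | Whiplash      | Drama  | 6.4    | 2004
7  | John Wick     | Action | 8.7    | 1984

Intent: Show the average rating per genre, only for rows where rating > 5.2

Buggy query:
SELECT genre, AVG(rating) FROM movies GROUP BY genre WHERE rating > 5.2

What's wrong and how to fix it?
Bug: Row-level WHERE must come before GROUP BY in the clause order

Fix: Place WHERE between FROM and GROUP BY

Corrected query:
SELECT genre, AVG(rating) FROM movies WHERE rating > 5.2 GROUP BY genre

Result:
genre  | AVG(rating)
-------+------------
Action | 8.7        
Comedy | 9.4        
Drama  | 6.4        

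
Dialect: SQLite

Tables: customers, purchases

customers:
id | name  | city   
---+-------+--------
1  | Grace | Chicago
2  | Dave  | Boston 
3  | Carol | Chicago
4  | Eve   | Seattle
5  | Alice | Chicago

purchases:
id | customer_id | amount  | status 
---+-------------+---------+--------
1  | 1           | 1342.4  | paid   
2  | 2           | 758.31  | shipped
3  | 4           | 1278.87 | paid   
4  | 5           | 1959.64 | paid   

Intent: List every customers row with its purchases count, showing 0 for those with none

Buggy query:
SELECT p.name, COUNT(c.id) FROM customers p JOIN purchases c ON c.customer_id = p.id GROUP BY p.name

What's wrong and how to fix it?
Bug: INNER JOIN drops customers rows that have no matching purchases rows

Fix: Use LEFT JOIN so parents without children still appear (COUNT(c.id) gives 0)

Corrected query:
SELECT p.name, COUNT(c.id) FROM customers p LEFT JOIN purchases c ON c.customer_id = p.id GROUP BY p.name

Result:
name  | COUNT(c.id)
------+------------
Alice | 1          
Carol | 0          
Dave  | 1          
Eve   | 1          
Grace | 1          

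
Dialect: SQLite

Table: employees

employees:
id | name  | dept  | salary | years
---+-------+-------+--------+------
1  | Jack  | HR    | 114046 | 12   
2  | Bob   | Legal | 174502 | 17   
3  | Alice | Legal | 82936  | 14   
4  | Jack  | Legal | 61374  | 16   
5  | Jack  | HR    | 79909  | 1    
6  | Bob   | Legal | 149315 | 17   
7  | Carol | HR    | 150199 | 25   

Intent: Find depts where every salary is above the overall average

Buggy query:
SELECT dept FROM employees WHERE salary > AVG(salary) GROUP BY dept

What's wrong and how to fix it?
Bug: WHERE evaluates per row before aggregation, so AVG() is unavailable

Fix: Use a subquery for AVG and a HAVING MIN(...) filter so the condition holds for every row in the group

Corrected query:
SELECT dept FROM employees GROUP BY dept HAVING MIN(salary) > (SELECT AVG(salary) FROM employees)

Result:
(no rows)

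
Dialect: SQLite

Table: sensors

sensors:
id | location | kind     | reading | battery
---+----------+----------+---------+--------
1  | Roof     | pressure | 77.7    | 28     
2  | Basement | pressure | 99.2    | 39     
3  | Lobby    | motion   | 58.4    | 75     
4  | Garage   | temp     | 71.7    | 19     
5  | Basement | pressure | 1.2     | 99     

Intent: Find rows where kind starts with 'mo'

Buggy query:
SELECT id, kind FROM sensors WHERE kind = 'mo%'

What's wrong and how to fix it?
Bug: Wildcards only work with LIKE; '=' treats '%' as a literal character

Fix: Use LIKE for wildcard pattern matching

Corrected query:
SELECT id, kind FROM sensors WHERE kind LIKE 'mo%'

Result:
id | kind  
---+-------
3  | motion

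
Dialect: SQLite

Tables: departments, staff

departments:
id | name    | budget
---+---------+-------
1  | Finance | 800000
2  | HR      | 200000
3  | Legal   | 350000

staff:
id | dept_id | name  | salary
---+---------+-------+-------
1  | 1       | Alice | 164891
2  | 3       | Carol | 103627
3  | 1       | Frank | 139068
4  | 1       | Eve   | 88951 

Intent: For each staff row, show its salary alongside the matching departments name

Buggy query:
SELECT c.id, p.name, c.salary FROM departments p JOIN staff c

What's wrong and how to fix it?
Bug: JOIN with no ON clause produces a cartesian product; every staff row pairs with every departments row

Fix: Add ON c.dept_id = p.id to the JOIN

Corrected query:
SELECT c.id, p.name, c.salary FROM departments p JOIN staff c ON c.dept_id = p.id

Result:
id | name    | salary
---+---------+-------
1  | Finance | 164891
2  | Legal   | 103627
3  | Finance | 139068
4  | Finance | 88951 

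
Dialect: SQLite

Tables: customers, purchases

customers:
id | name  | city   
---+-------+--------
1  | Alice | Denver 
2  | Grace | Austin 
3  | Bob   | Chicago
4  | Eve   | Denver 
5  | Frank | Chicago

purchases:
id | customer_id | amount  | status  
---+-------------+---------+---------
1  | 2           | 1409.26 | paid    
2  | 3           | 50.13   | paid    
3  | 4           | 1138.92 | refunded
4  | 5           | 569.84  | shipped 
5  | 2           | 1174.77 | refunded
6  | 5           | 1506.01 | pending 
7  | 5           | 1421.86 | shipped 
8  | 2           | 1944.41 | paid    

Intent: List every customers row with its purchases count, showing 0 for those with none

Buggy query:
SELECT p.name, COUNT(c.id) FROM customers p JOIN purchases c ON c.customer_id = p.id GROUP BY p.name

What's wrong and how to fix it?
Bug: INNER JOIN drops customers rows that have no matching purchases rows

Fix: Switch to LEFT JOIN to retain unmatched parent rows

Corrected query:
SELECT p.name, COUNT(c.id) FROM customers p LEFT JOIN purchases c ON c.customer_id = p.id GROUP BY p.name

Result:
name  | COUNT(c.id)
------+------------
Alice | 0          
Bob   | 1          
Eve   | 1          
Frank | 3          
Grace | 3          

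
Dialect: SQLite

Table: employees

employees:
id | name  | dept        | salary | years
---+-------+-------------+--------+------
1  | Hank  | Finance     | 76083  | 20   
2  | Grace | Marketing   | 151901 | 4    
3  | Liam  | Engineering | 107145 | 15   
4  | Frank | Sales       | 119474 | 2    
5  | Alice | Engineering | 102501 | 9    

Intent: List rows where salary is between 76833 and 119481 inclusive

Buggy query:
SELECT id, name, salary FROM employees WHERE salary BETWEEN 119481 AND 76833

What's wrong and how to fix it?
Bug: BETWEEN expects the lower bound first; with 119481 AND 76833 the range is empty

Fix: Write BETWEEN 76833 AND 119481

Corrected query:
SELECT id, name, salary FROM employees WHERE salary BETWEEN 76833 AND 119481

Result:
id | name  | salary
---+-------+-------
3  | Liam  | 107145
4  | Frank | 119474
5  | Alice | 102501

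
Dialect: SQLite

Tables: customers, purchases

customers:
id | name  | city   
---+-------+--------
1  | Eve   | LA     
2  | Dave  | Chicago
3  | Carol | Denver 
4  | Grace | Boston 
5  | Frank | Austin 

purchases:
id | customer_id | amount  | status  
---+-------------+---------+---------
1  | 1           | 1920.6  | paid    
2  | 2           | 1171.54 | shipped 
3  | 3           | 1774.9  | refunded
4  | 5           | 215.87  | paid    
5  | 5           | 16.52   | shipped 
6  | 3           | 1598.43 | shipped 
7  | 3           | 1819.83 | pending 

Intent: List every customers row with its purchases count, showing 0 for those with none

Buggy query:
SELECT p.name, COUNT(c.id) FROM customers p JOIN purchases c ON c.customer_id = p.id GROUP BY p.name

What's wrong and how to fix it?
Bug: INNER JOIN drops customers rows that have no matching purchases rows

Fix: Switch to LEFT JOIN to retain unmatched parent rows

Corrected query:
SELECT p.name, COUNT(c.id) FROM customers p LEFT JOIN purchases c ON c.customer_id = p.id GROUP BY p.name

Result:
name  | COUNT(c.id)
------+------------
Carol | 3          
Dave  | 1          
Eve   | 1          
Frank | 2          
Grace | 0          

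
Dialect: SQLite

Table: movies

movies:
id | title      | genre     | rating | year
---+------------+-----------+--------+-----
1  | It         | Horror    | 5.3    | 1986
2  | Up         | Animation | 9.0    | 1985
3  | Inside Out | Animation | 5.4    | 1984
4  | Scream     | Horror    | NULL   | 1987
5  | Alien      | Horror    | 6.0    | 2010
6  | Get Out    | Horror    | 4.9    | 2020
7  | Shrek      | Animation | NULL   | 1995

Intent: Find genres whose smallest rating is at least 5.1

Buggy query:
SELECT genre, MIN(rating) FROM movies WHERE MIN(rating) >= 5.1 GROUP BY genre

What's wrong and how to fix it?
Bug: MIN() in WHERE is a misuse of aggregate

Fix: Use HAVING for the per-group MIN condition

Corrected query:
SELECT genre, MIN(rating) FROM movies GROUP BY genre HAVING MIN(rating) >= 5.1

Result:
genre     | MIN(rating)
----------+------------
Animation | 5.4        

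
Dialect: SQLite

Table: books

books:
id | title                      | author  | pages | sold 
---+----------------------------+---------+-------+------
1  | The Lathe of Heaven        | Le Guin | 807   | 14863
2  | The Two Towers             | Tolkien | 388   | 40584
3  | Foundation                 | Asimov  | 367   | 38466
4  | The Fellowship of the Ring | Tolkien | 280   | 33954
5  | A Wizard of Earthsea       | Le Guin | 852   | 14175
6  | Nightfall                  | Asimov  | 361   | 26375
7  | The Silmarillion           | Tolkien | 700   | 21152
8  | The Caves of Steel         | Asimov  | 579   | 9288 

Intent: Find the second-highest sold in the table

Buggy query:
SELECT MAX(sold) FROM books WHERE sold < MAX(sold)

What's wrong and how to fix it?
Bug: MAX(sold) on the right of the comparison is an aggregate-in-WHERE error

Fix: Compute the overall MAX in a subquery, then take MAX of rows below it

Corrected query:
SELECT MAX(sold) FROM books WHERE sold < (SELECT MAX(sold) FROM books)

Result:
MAX(sold)
---------
38466    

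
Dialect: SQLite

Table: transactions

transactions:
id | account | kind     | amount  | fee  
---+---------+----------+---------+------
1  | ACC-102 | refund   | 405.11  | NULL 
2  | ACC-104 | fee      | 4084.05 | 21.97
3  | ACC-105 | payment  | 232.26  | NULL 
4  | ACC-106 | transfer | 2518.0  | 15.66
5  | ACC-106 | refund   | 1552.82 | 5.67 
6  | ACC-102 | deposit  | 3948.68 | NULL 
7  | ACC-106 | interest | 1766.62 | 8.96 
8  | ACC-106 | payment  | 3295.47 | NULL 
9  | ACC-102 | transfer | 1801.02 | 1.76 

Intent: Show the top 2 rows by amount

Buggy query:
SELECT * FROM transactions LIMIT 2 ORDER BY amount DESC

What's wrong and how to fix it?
Bug: ORDER BY cannot follow LIMIT; LIMIT is the final clause

Fix: Sort with ORDER BY, then apply LIMIT

Corrected query:
SELECT * FROM transactions ORDER BY amount DESC LIMIT 2

Result:
id | account | kind    | amount  | fee  
---+---------+---------+---------+------
2  | ACC-104 | fee     | 4084.05 | 21.97
6  | ACC-102 | deposit | 3948.68 | NULL 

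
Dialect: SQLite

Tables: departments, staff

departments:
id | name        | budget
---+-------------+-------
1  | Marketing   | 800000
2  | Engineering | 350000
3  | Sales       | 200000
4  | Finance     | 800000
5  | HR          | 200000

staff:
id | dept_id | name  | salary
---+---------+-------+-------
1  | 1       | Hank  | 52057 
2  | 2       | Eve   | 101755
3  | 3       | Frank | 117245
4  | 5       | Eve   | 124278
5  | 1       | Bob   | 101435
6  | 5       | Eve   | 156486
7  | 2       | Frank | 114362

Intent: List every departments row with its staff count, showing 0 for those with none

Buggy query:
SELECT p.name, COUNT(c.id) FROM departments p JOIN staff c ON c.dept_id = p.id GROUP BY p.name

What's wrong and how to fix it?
Bug: An inner join excludes parents with zero children

Fix: Switch to LEFT JOIN to retain unmatched parent rows

Corrected query:
SELECT p.name, COUNT(c.id) FROM departments p LEFT JOIN staff c ON c.dept_id = p.id GROUP BY p.name

Result:
name        | COUNT(c.id)
------------+------------
Engineering | 2          
Finance     | 0          
HR          | 2          
Marketing   | 2          
Sales       | 1          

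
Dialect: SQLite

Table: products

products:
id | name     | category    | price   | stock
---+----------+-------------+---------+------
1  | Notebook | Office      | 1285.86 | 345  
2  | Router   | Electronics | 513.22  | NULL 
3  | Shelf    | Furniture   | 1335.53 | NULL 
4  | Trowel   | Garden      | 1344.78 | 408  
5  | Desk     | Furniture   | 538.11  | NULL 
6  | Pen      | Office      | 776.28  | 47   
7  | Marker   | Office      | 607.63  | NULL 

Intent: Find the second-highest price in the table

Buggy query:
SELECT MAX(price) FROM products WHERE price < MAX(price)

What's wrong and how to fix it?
Bug: MAX(price) on the right of the comparison is an aggregate-in-WHERE error

Fix: Put the inner MAX in a scalar subquery

Corrected query:
SELECT MAX(price) FROM products WHERE price < (SELECT MAX(price) FROM products)

Result:
MAX(price)
----------
1335.53   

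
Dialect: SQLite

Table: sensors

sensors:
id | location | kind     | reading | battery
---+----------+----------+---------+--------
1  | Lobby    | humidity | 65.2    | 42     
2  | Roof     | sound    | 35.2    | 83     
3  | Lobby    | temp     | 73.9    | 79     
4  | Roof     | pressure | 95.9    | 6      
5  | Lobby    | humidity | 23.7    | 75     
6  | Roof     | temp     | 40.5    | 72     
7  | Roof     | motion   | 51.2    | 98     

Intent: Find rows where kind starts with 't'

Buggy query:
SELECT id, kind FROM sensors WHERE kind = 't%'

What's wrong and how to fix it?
Bug: '=' compares the literal string including the % character; pattern matching needs LIKE

Fix: Use LIKE for wildcard pattern matching

Corrected query:
SELECT id, kind FROM sensors WHERE kind LIKE 't%'

Result:
id | kind
---+-----
3  | temp
6  | temp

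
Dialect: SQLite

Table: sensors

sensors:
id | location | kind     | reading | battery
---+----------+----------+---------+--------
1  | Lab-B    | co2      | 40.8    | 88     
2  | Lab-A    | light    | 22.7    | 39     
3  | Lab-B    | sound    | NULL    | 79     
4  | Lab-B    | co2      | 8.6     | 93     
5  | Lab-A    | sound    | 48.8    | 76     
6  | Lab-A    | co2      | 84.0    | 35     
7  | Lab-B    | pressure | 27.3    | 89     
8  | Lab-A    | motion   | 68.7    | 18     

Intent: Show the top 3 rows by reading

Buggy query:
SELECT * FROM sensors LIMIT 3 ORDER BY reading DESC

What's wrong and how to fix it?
Bug: ORDER BY cannot follow LIMIT; LIMIT is the final clause

Fix: Sort with ORDER BY, then apply LIMIT

Corrected query:
SELECT * FROM sensors ORDER BY reading DESC LIMIT 3

Result:
id | location | kind   | reading | battery
---+----------+--------+---------+--------
6  | Lab-A    | co2    | 84      | 35     
8  | Lab-A    | motion | 68.7    | 18     
5  | Lab-A    | sound  | 48.8    | 76     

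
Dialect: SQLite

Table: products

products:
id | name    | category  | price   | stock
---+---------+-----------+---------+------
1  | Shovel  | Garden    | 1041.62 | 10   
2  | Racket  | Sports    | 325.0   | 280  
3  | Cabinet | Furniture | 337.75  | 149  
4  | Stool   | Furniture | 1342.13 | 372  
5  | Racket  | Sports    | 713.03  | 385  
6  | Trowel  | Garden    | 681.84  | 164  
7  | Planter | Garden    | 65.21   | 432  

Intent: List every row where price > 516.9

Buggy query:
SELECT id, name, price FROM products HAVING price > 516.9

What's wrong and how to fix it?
Bug: This is a non-aggregate query (no GROUP BY, no aggregates), so in SQLite the HAVING clause is invalid here; a row-level condition belongs in WHERE

Fix: Use WHERE for row-level filtering

Corrected query:
SELECT id, name, price FROM products WHERE price > 516.9

Result:
id | name   | price  
---+--------+--------
1  | Shovel | 1041.62
4  | Stool  | 1342.13
5  | Racket | 713.03 
6  | Trowel | 681.84 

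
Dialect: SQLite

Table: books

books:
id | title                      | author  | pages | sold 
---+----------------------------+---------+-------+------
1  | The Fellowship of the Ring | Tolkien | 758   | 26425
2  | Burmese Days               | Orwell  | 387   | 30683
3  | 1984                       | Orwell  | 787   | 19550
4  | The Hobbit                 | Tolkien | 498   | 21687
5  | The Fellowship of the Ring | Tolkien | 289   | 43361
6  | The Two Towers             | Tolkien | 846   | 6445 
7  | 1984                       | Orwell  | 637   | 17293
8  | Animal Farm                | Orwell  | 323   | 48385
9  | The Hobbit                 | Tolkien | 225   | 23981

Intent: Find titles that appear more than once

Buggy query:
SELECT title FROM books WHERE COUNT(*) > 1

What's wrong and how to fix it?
Bug: COUNT(*) is an aggregate and cannot be used in WHERE

Fix: GROUP BY title, then filter groups with HAVING COUNT(*) > 1

Corrected query:
SELECT title FROM books GROUP BY title HAVING COUNT(*) > 1

Result:
title                     
--------------------------
1984                      
The Fellowship of the Ring
The Hobbit                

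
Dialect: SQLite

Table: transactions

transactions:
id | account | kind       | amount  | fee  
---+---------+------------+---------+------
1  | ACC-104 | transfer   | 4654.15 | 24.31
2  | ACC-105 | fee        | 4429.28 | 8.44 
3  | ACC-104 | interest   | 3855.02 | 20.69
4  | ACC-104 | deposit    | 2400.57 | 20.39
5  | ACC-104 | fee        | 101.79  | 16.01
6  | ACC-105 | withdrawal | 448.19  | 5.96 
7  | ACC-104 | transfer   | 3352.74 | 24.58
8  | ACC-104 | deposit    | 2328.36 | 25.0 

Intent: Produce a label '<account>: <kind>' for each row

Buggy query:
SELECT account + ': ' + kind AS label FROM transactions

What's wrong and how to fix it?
Bug: SQLite uses || for string concatenation; + coerces text to numbers (yielding 0)

Fix: Use the || operator for string concatenation

Corrected query:
SELECT account || ': ' || kind AS label FROM transactions

Result:
label              
-------------------
ACC-104: transfer  
ACC-105: fee       
ACC-104: interest  
ACC-104: deposit   
ACC-104: fee       
ACC-105: withdrawal
ACC-104: transfer  
ACC-104: deposit   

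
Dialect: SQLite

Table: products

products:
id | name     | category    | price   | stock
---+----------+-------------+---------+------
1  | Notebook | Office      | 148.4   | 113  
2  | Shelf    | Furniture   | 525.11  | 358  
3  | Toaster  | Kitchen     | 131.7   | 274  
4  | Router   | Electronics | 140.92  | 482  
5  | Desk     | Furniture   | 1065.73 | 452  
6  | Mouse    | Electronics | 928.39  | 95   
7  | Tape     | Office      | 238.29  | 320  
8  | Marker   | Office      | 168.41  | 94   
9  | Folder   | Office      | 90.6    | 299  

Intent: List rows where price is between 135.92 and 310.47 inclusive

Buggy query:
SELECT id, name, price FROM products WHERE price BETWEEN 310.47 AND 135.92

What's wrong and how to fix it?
Bug: The bounds are reversed; BETWEEN a AND b requires a <= b to match anything

Fix: Write BETWEEN 135.92 AND 310.47

Corrected query:
SELECT id, name, price FROM products WHERE price BETWEEN 135.92 AND 310.47

Result:
id | name     | price 
---+----------+-------
1  | Notebook | 148.4 
4  | Router   | 140.92
7  | Tape     | 238.29
8  | Marker   | 168.41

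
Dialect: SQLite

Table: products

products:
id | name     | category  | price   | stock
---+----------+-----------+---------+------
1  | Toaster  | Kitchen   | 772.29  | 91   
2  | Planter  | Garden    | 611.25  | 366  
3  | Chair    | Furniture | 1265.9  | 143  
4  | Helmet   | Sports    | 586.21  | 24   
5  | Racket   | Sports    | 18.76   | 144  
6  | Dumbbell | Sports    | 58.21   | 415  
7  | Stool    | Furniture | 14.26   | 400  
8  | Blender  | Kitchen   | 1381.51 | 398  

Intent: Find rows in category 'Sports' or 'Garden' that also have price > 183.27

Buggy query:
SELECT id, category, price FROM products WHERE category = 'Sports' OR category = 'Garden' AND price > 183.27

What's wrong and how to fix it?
Bug: Without parentheses, AND is evaluated before OR, so the price filter only applies to the 'Garden' branch

Fix: Add parentheses around the OR so the AND applies to both alternatives

Corrected query:
SELECT id, category, price FROM products WHERE (category = 'Sports' OR category = 'Garden') AND price > 183.27

Result:
id | category | price 
---+----------+-------
2  | Garden   | 611.25
4  | Sports   | 586.21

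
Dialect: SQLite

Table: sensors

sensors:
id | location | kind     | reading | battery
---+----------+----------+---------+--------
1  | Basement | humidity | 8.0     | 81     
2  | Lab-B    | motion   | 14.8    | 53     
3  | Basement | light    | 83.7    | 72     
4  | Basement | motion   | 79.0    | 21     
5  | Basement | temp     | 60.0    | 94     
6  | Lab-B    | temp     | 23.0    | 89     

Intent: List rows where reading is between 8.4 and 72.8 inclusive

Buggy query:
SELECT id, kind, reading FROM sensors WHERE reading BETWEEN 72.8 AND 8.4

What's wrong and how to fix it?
Bug: BETWEEN expects the lower bound first; with 72.8 AND 8.4 the range is empty

Fix: Write BETWEEN 8.4 AND 72.8

Corrected query:
SELECT id, kind, reading FROM sensors WHERE reading BETWEEN 8.4 AND 72.8

Result:
id | kind   | reading
---+--------+--------
2  | motion | 14.8   
5  | temp   | 60     
6  | temp   | 23     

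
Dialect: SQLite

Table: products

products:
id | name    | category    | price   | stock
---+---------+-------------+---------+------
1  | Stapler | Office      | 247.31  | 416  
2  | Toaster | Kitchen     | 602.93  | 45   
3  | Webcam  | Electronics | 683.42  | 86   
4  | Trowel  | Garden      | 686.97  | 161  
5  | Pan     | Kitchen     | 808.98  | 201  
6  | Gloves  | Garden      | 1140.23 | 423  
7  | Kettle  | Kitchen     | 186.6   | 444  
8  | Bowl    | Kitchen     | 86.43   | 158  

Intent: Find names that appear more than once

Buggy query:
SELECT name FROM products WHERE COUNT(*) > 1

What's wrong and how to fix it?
Bug: COUNT(*) is an aggregate and cannot be used in WHERE

Fix: GROUP BY name, then filter groups with HAVING COUNT(*) > 1

Corrected query:
SELECT name FROM products GROUP BY name HAVING COUNT(*) > 1

Result:
(no rows)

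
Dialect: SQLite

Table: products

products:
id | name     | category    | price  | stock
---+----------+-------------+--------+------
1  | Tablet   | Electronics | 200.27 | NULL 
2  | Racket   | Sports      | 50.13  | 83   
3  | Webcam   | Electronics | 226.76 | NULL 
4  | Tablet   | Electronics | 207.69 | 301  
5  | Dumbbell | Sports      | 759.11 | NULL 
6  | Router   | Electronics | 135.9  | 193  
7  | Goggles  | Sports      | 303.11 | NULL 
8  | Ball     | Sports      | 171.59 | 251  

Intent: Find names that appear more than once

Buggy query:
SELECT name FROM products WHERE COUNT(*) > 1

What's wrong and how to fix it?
Bug: WHERE can't reference COUNT(*); aggregates are computed after WHERE

Fix: GROUP BY name, then filter groups with HAVING COUNT(*) > 1

Corrected query:
SELECT name FROM products GROUP BY name HAVING COUNT(*) > 1

Result:
name  
------
Tablet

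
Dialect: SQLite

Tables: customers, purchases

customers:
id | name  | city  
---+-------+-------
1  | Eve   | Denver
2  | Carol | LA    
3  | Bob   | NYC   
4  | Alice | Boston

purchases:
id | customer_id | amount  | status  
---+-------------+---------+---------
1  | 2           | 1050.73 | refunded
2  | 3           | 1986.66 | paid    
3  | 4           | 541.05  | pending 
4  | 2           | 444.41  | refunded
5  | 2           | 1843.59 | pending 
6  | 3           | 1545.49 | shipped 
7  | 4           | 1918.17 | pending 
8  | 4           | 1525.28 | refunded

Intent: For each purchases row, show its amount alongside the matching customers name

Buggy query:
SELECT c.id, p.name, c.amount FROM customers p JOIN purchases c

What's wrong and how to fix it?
Bug: Missing join condition: each purchases row is matched to all customers rows instead of just its own

Fix: Add ON c.customer_id = p.id to the JOIN

Corrected query:
SELECT c.id, p.name, c.amount FROM customers p JOIN purchases c ON c.customer_id = p.id

Result:
id | name  | amount 
---+-------+--------
1  | Carol | 1050.73
2  | Bob   | 1986.66
3  | Alice | 541.05 
4  | Carol | 444.41 
5  | Carol | 1843.59
6  | Bob   | 1545.49
7  | Alice | 1918.17
8  | Alice | 1525.28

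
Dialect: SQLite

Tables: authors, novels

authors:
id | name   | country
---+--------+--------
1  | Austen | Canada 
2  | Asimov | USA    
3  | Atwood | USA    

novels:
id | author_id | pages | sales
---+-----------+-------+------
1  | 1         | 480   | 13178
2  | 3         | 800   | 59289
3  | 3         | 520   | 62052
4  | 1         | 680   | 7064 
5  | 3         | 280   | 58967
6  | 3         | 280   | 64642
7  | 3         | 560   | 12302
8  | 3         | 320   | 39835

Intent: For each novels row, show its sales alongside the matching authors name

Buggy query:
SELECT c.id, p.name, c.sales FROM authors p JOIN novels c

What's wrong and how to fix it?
Bug: Missing join condition: each novels row is matched to all authors rows instead of just its own

Fix: Add ON c.author_id = p.id to the JOIN

Corrected query:
SELECT c.id, p.name, c.sales FROM authors p JOIN novels c ON c.author_id = p.id

Result:
id | name   | sales
---+--------+------
1  | Austen | 13178
2  | Atwood | 59289
3  | Atwood | 62052
4  | Austen | 7064 
5  | Atwood | 58967
6  | Atwood | 64642
7  | Atwood | 12302
8  | Atwood | 39835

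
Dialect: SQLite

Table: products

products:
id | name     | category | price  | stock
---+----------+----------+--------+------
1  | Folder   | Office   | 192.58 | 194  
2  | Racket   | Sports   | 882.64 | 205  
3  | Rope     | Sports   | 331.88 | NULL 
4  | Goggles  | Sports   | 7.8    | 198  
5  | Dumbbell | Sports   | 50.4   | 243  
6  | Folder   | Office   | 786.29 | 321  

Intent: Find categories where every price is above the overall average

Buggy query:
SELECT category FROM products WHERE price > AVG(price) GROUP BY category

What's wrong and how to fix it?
Bug: WHERE evaluates per row before aggregation, so AVG() is unavailable

Fix: Compute the overall average in a scalar subquery and compare each group's MIN against it in HAVING

Corrected query:
SELECT category FROM products GROUP BY category HAVING MIN(price) > (SELECT AVG(price) FROM products)

Result:
(no rows)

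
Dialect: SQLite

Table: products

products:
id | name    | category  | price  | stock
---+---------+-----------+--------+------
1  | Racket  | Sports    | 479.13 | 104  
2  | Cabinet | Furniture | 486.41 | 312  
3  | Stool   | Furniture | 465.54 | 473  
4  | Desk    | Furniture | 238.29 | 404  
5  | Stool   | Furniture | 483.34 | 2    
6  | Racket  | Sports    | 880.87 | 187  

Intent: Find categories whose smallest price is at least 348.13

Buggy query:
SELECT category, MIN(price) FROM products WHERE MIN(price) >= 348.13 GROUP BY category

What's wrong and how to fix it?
Bug: MIN() in WHERE is a misuse of aggregate

Fix: Replace WHERE with HAVING after the GROUP BY

Corrected query:
SELECT category, MIN(price) FROM products GROUP BY category HAVING MIN(price) >= 348.13

Result:
category | MIN(price)
---------+-----------
Sports   | 479.13    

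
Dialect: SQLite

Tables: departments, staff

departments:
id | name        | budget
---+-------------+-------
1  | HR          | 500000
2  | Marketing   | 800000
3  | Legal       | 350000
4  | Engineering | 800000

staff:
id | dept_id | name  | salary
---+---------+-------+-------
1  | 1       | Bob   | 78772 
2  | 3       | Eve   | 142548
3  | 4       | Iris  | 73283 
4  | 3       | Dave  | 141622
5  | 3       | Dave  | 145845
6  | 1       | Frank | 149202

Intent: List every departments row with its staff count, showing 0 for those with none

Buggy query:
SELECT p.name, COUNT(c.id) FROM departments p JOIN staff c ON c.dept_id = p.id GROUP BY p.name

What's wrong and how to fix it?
Bug: INNER JOIN drops departments rows that have no matching staff rows

Fix: Switch to LEFT JOIN to retain unmatched parent rows

Corrected query:
SELECT p.name, COUNT(c.id) FROM departments p LEFT JOIN staff c ON c.dept_id = p.id GROUP BY p.name

Result:
name        | COUNT(c.id)
------------+------------
Engineering | 1          
HR          | 2          
Legal       | 3          
Marketing   | 0          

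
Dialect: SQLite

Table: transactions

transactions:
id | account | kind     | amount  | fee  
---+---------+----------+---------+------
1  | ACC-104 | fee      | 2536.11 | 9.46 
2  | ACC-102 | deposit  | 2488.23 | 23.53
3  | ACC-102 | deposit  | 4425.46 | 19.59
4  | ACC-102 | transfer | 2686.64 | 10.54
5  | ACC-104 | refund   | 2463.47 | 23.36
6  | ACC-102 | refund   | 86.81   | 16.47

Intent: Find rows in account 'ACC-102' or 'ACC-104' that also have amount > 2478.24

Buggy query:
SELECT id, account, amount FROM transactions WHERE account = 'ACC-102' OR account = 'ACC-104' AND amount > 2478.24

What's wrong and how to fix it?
Bug: AND binds tighter than OR, so this parses as account = 'ACC-102' OR (account = 'ACC-104' AND amount > 2478.24)

Fix: Add parentheses around the OR so the AND applies to both alternatives

Corrected query:
SELECT id, account, amount FROM transactions WHERE (account = 'ACC-102' OR account = 'ACC-104') AND amount > 2478.24

Result:
id | account | amount 
---+---------+--------
1  | ACC-104 | 2536.11
2  | ACC-102 | 2488.23
3  | ACC-102 | 4425.46
4  | ACC-102 | 2686.64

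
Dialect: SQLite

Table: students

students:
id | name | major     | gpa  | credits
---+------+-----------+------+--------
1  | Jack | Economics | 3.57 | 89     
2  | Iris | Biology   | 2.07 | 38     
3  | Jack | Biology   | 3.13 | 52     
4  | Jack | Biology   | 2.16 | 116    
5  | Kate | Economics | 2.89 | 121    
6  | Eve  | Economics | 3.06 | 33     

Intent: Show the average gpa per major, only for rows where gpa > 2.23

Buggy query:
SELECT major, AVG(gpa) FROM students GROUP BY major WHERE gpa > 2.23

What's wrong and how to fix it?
Bug: Row-level WHERE must come before GROUP BY in the clause order

Fix: Place WHERE between FROM and GROUP BY

Corrected query:
SELECT major, AVG(gpa) FROM students WHERE gpa > 2.23 GROUP BY major

Result:
major     | AVG(gpa)
----------+---------
Biology   | 3.13    
Economics | 3.173333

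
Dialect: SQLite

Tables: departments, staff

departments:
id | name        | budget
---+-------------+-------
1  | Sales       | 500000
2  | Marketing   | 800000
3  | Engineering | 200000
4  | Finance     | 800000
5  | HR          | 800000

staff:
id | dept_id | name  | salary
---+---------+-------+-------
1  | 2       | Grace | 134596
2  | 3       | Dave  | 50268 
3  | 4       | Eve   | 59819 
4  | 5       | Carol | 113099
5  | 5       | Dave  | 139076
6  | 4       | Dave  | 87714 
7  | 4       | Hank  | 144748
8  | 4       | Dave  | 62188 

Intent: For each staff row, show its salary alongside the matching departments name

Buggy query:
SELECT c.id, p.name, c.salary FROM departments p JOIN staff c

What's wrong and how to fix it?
Bug: JOIN with no ON clause produces a cartesian product; every staff row pairs with every departments row

Fix: Specify the join condition linking the foreign key to the parent id

Corrected query:
SELECT c.id, p.name, c.salary FROM departments p JOIN staff c ON c.dept_id = p.id

Result:
id | name        | salary
---+-------------+-------
1  | Marketing   | 134596
2  | Engineering | 50268 
3  | Finance     | 59819 
4  | HR          | 113099
5  | HR          | 139076
6  | Finance     | 87714 
7  | Finance     | 144748
8  | Finance     | 62188 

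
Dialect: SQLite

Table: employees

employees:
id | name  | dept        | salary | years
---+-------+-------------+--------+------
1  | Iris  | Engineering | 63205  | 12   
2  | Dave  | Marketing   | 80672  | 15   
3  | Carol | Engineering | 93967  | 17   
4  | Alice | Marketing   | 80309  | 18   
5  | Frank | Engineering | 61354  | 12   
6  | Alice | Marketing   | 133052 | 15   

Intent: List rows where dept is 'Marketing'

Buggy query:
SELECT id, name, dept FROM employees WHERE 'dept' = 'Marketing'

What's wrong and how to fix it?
Bug: Single quotes denote string literals in SQL; the column name is being compared as a constant string

Fix: Reference the column as dept without single quotes

Corrected query:
SELECT id, name, dept FROM employees WHERE dept = 'Marketing'

Result:
id | name  | dept     
---+-------+----------
2  | Dave  | Marketing
4  | Alice | Marketing
6  | Alice | Marketing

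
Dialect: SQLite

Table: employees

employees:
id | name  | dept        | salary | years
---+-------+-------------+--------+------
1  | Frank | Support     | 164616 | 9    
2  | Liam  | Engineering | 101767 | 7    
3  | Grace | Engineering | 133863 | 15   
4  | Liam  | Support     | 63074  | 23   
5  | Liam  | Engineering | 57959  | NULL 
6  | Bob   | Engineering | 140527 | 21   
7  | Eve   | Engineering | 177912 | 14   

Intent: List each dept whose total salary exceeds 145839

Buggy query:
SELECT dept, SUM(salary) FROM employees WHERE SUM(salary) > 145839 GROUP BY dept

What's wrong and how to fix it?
Bug: WHERE runs before GROUP BY, so aggregates aren't available there

Fix: Use HAVING (which filters groups after aggregation) instead of WHERE

Corrected query:
SELECT dept, SUM(salary) FROM employees GROUP BY dept HAVING SUM(salary) > 145839

Result:
dept        | SUM(salary)
------------+------------
Engineering | 612028     
Support     | 227690     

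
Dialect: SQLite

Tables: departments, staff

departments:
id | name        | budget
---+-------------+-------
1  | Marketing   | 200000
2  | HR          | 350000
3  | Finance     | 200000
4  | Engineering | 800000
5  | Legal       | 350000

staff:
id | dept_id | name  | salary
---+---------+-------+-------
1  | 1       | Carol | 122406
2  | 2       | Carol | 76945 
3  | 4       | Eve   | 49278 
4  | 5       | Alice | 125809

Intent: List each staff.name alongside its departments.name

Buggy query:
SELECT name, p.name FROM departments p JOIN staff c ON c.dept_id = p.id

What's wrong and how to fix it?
Bug: Both tables have a 'name' column; the unqualified reference is ambiguous

Fix: Qualify the column with its table alias (c.name)

Corrected query:
SELECT c.name, p.name FROM departments p JOIN staff c ON c.dept_id = p.id

Result:
name  | name       
------+------------
Carol | Marketing  
Carol | HR         
Eve   | Engineering
Alice | Legal      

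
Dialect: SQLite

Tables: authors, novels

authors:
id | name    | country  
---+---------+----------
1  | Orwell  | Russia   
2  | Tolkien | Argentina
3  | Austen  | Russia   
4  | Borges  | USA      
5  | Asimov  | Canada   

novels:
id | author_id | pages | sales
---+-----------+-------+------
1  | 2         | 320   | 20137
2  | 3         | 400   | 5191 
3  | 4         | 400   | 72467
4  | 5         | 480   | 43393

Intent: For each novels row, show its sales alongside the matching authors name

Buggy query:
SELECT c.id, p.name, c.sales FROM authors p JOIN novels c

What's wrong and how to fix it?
Bug: Missing join condition: each novels row is matched to all authors rows instead of just its own

Fix: Add ON c.author_id = p.id to the JOIN

Corrected query:
SELECT c.id, p.name, c.sales FROM authors p JOIN novels c ON c.author_id = p.id

Result:
id | name    | sales
---+---------+------
1  | Tolkien | 20137
2  | Austen  | 5191 
3  | Borges  | 72467
4  | Asimov  | 43393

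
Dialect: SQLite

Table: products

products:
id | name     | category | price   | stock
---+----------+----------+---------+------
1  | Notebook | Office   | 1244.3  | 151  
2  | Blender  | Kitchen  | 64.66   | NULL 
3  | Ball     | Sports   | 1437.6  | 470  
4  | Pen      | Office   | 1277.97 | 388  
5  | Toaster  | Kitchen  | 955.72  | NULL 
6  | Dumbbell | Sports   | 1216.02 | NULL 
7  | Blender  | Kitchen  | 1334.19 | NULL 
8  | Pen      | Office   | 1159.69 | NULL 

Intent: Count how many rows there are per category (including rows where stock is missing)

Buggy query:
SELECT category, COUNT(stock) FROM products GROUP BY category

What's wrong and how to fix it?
Bug: COUNT(column) counts non-NULL values only; rows with NULL stock aren't counted

Fix: Replace COUNT(stock) with COUNT(*)

Corrected query:
SELECT category, COUNT(*) FROM products GROUP BY category

Result:
category | COUNT(*)
---------+---------
Kitchen  | 3       
Office   | 3       
Sports   | 2       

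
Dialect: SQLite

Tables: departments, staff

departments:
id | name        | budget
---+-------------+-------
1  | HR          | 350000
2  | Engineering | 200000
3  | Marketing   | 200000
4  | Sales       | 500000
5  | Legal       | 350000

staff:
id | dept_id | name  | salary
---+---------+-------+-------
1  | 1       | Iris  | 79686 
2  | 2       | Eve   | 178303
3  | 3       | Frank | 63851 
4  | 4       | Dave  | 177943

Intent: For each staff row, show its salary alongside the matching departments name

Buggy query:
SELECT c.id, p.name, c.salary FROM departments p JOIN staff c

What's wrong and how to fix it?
Bug: Missing join condition: each staff row is matched to all departments rows instead of just its own

Fix: Specify the join condition linking the foreign key to the parent id

Corrected query:
SELECT c.id, p.name, c.salary FROM departments p JOIN staff c ON c.dept_id = p.id

Result:
id | name        | salary
---+-------------+-------
1  | HR          | 79686 
2  | Engineering | 178303
3  | Marketing   | 63851 
4  | Sales       | 177943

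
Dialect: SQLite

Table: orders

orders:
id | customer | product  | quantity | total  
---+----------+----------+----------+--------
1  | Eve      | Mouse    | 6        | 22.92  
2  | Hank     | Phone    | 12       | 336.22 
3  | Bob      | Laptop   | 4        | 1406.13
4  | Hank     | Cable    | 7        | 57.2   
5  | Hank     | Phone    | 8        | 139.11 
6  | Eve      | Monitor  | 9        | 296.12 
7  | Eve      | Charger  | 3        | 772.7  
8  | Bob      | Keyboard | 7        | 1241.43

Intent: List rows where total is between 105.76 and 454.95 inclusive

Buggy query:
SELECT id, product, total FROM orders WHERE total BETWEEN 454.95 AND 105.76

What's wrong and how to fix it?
Bug: BETWEEN expects the lower bound first; with 454.95 AND 105.76 the range is empty

Fix: Write BETWEEN 105.76 AND 454.95

Corrected query:
SELECT id, product, total FROM orders WHERE total BETWEEN 105.76 AND 454.95

Result:
id | product | total 
---+---------+-------
2  | Phone   | 336.22
5  | Phone   | 139.11
6  | Monitor | 296.12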